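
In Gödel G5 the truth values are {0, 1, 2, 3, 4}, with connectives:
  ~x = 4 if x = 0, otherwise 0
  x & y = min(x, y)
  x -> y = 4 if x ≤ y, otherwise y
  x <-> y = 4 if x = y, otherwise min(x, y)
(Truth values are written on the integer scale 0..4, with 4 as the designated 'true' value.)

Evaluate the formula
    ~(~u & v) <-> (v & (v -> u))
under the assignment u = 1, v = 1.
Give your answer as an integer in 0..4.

1

~u = ~1 = 0
~u & v = 0 & 1 = 0
~(~u & v) = ~0 = 4
v -> u = 1 -> 1 = 4
v & (v -> u) = 1 & 4 = 1
~(~u & v) <-> (v & (v -> u)) = 4 <-> 1 = 1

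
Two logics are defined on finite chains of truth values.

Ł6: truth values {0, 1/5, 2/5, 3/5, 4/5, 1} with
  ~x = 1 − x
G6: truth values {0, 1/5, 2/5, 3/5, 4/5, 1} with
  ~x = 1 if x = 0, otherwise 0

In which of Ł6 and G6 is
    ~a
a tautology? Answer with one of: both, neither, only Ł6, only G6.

In Ł6: at a = 1/5 the value is 4/5 — not a tautology.
In G6: at a = 1/5 the value is 0 — not a tautology.

neither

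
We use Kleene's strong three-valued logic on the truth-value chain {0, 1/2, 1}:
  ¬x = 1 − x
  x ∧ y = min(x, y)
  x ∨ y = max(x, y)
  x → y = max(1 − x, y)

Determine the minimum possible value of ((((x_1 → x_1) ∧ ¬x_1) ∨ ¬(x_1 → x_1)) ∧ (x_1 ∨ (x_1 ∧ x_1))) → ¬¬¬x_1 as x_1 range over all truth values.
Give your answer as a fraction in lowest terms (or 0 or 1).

1/2

Take x_1 = 1/2:
x_1 → x_1 = 1/2 → 1/2 = 1/2
¬x_1 = ¬1/2 = 1/2
(x_1 → x_1) ∧ ¬x_1 = 1/2 ∧ 1/2 = 1/2
x_1 → x_1 = 1/2 → 1/2 = 1/2
¬(x_1 → x_1) = ¬1/2 = 1/2
((x_1 → x_1) ∧ ¬x_1) ∨ ¬(x_1 → x_1) = 1/2 ∨ 1/2 = 1/2
x_1 ∧ x_1 = 1/2 ∧ 1/2 = 1/2
x_1 ∨ (x_1 ∧ x_1) = 1/2 ∨ 1/2 = 1/2
(((x_1 → x_1) ∧ ¬x_1) ∨ ¬(x_1 → x_1)) ∧ (x_1 ∨ (x_1 ∧ x_1)) = 1/2 ∧ 1/2 = 1/2
¬x_1 = ¬1/2 = 1/2
¬¬x_1 = ¬1/2 = 1/2
¬¬¬x_1 = ¬1/2 = 1/2
((((x_1 → x_1) ∧ ¬x_1) ∨ ¬(x_1 → x_1)) ∧ (x_1 ∨ (x_1 ∧ x_1))) → ¬¬¬x_1 = 1/2 → 1/2 = 1/2
No assignment yields a value below 1/2, so this is the minimum.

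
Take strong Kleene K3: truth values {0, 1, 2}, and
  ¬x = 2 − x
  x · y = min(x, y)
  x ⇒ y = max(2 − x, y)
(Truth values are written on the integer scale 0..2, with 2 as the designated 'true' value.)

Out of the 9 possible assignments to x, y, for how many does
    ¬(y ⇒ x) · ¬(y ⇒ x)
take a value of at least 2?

1

x = 0, y = 0 ↦ 0  <
x = 0, y = 1 ↦ 1  <
x = 0, y = 2 ↦ 2  ≥
x = 1, y = 0 ↦ 0  <
x = 1, y = 1 ↦ 1  <
x = 1, y = 2 ↦ 1  <
x = 2, y = 0 ↦ 0  <
x = 2, y = 1 ↦ 0  <
x = 2, y = 2 ↦ 0  <
So 1 of the 9 assignments meets the threshold.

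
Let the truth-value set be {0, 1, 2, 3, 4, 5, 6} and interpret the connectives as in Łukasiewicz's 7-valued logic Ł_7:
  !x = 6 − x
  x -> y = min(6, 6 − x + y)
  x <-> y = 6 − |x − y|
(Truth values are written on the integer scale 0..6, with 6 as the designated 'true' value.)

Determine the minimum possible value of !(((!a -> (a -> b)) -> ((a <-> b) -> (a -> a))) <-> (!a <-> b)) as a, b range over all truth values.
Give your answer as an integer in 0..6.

0

Take a = 0, b = 6:
!a = !0 = 6
a -> b = 0 -> 6 = 6
!a -> (a -> b) = 6 -> 6 = 6
a <-> b = 0 <-> 6 = 0
a -> a = 0 -> 0 = 6
(a <-> b) -> (a -> a) = 0 -> 6 = 6
(!a -> (a -> b)) -> ((a <-> b) -> (a -> a)) = 6 -> 6 = 6
!a = !0 = 6
!a <-> b = 6 <-> 6 = 6
((!a -> (a -> b)) -> ((a <-> b) -> (a -> a))) <-> (!a <-> b) = 6 <-> 6 = 6
!(((!a -> (a -> b)) -> ((a <-> b) -> (a -> a))) <-> (!a <-> b)) = !6 = 0
No assignment yields a value below 0, so this is the minimum.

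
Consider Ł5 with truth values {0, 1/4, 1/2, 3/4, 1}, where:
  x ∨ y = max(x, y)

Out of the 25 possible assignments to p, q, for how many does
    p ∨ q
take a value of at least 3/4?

value 1: 9 assignments (counts)
value 3/4: 7 assignments (counts)
value 1/2: 5 assignments
value 1/4: 3 assignments
value 0: 1 assignment
So 16 of the 25 assignments meet the threshold.

16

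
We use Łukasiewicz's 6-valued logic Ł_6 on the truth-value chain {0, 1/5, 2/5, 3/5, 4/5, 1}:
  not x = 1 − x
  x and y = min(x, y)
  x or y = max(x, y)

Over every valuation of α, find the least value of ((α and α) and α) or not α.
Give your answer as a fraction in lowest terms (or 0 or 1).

3/5

Take α = 2/5:
α and α = 2/5 and 2/5 = 2/5
(α and α) and α = 2/5 and 2/5 = 2/5
not α = not 2/5 = 3/5
((α and α) and α) or not α = 2/5 or 3/5 = 3/5
No assignment yields a value below 3/5, so this is the minimum.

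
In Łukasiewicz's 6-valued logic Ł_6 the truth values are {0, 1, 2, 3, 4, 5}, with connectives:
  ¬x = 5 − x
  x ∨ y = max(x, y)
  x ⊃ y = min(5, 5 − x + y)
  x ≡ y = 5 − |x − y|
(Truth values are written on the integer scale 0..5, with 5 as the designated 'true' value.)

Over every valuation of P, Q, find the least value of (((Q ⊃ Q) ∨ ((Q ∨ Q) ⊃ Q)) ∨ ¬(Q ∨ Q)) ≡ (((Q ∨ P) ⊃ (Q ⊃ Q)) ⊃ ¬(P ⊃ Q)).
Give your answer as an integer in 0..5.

Take P = 0, Q = 0:
Q ⊃ Q = 0 ⊃ 0 = 5
Q ∨ Q = 0 ∨ 0 = 0
(Q ∨ Q) ⊃ Q = 0 ⊃ 0 = 5
(Q ⊃ Q) ∨ ((Q ∨ Q) ⊃ Q) = 5 ∨ 5 = 5
Q ∨ Q = 0 ∨ 0 = 0
¬(Q ∨ Q) = ¬0 = 5
((Q ⊃ Q) ∨ ((Q ∨ Q) ⊃ Q)) ∨ ¬(Q ∨ Q) = 5 ∨ 5 = 5
Q ∨ P = 0 ∨ 0 = 0
Q ⊃ Q = 0 ⊃ 0 = 5
(Q ∨ P) ⊃ (Q ⊃ Q) = 0 ⊃ 5 = 5
P ⊃ Q = 0 ⊃ 0 = 5
¬(P ⊃ Q) = ¬5 = 0
((Q ∨ P) ⊃ (Q ⊃ Q)) ⊃ ¬(P ⊃ Q) = 5 ⊃ 0 = 0
(((Q ⊃ Q) ∨ ((Q ∨ Q) ⊃ Q)) ∨ ¬(Q ∨ Q)) ≡ (((Q ∨ P) ⊃ (Q ⊃ Q)) ⊃ ¬(P ⊃ Q)) = 5 ≡ 0 = 0
No assignment yields a value below 0, so this is the minimum.

0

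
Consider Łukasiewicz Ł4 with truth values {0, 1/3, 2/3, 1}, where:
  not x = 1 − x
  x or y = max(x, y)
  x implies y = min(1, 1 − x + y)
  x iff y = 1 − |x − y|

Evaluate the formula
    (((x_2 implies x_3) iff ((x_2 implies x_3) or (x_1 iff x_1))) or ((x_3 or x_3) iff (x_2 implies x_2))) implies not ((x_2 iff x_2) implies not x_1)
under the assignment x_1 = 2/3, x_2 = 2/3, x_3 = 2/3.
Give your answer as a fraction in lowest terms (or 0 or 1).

x_2 implies x_3 = 2/3 implies 2/3 = 1
x_2 implies x_3 = 2/3 implies 2/3 = 1
x_1 iff x_1 = 2/3 iff 2/3 = 1
(x_2 implies x_3) or (x_1 iff x_1) = 1 or 1 = 1
(x_2 implies x_3) iff ((x_2 implies x_3) or (x_1 iff x_1)) = 1 iff 1 = 1
x_3 or x_3 = 2/3 or 2/3 = 2/3
x_2 implies x_2 = 2/3 implies 2/3 = 1
(x_3 or x_3) iff (x_2 implies x_2) = 2/3 iff 1 = 2/3
((x_2 implies x_3) iff ((x_2 implies x_3) or (x_1 iff x_1))) or ((x_3 or x_3) iff (x_2 implies x_2)) = 1 or 2/3 = 1
x_2 iff x_2 = 2/3 iff 2/3 = 1
not x_1 = not 2/3 = 1/3
(x_2 iff x_2) implies not x_1 = 1 implies 1/3 = 1/3
not ((x_2 iff x_2) implies not x_1) = not 1/3 = 2/3
(((x_2 implies x_3) iff ((x_2 implies x_3) or (x_1 iff x_1))) or ((x_3 or x_3) iff (x_2 implies x_2))) implies not ((x_2 iff x_2) implies not x_1) = 1 implies 2/3 = 2/3

2/3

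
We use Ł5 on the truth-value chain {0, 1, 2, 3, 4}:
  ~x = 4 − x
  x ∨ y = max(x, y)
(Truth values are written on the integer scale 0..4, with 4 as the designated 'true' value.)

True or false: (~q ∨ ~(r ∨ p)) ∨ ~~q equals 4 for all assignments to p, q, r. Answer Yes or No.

No

Counterexample: take p = 0, q = 1, r = 1.
~q = ~1 = 3
r ∨ p = 1 ∨ 0 = 1
~(r ∨ p) = ~1 = 3
~q ∨ ~(r ∨ p) = 3 ∨ 3 = 3
~q = ~1 = 3
~~q = ~3 = 1
(~q ∨ ~(r ∨ p)) ∨ ~~q = 3 ∨ 1 = 3
This gives 3 ≠ 4.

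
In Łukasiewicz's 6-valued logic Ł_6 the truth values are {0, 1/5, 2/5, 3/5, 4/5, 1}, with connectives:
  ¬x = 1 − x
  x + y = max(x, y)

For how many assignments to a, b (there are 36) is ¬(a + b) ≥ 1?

value 1: 1 assignment (counts)
value 4/5: 3 assignments
value 3/5: 5 assignments
value 2/5: 7 assignments
value 1/5: 9 assignments
value 0: 11 assignments
So 1 of the 36 assignments meets the threshold.

1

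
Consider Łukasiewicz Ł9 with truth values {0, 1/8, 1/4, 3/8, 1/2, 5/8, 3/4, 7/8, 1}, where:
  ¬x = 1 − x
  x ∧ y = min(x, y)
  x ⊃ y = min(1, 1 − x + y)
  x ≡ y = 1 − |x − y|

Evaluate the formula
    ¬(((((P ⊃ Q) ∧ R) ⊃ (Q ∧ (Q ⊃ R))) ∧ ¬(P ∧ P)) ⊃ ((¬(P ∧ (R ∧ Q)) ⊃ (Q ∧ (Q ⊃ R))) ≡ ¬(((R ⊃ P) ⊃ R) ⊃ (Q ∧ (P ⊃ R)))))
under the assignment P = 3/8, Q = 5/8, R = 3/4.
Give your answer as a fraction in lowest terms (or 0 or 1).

1/4

P ⊃ Q = 3/8 ⊃ 5/8 = 1
(P ⊃ Q) ∧ R = 1 ∧ 3/4 = 3/4
Q ⊃ R = 5/8 ⊃ 3/4 = 1
Q ∧ (Q ⊃ R) = 5/8 ∧ 1 = 5/8
((P ⊃ Q) ∧ R) ⊃ (Q ∧ (Q ⊃ R)) = 3/4 ⊃ 5/8 = 7/8
P ∧ P = 3/8 ∧ 3/8 = 3/8
¬(P ∧ P) = ¬3/8 = 5/8
(((P ⊃ Q) ∧ R) ⊃ (Q ∧ (Q ⊃ R))) ∧ ¬(P ∧ P) = 7/8 ∧ 5/8 = 5/8
R ∧ Q = 3/4 ∧ 5/8 = 5/8
P ∧ (R ∧ Q) = 3/8 ∧ 5/8 = 3/8
¬(P ∧ (R ∧ Q)) = ¬3/8 = 5/8
Q ⊃ R = 5/8 ⊃ 3/4 = 1
Q ∧ (Q ⊃ R) = 5/8 ∧ 1 = 5/8
¬(P ∧ (R ∧ Q)) ⊃ (Q ∧ (Q ⊃ R)) = 5/8 ⊃ 5/8 = 1
R ⊃ P = 3/4 ⊃ 3/8 = 5/8
(R ⊃ P) ⊃ R = 5/8 ⊃ 3/4 = 1
P ⊃ R = 3/8 ⊃ 3/4 = 1
Q ∧ (P ⊃ R) = 5/8 ∧ 1 = 5/8
((R ⊃ P) ⊃ R) ⊃ (Q ∧ (P ⊃ R)) = 1 ⊃ 5/8 = 5/8
¬(((R ⊃ P) ⊃ R) ⊃ (Q ∧ (P ⊃ R))) = ¬5/8 = 3/8
(¬(P ∧ (R ∧ Q)) ⊃ (Q ∧ (Q ⊃ R))) ≡ ¬(((R ⊃ P) ⊃ R) ⊃ (Q ∧ (P ⊃ R))) = 1 ≡ 3/8 = 3/8
((((P ⊃ Q) ∧ R) ⊃ (Q ∧ (Q ⊃ R))) ∧ ¬(P ∧ P)) ⊃ ((¬(P ∧ (R ∧ Q)) ⊃ (Q ∧ (Q ⊃ R))) ≡ ¬(((R ⊃ P) ⊃ R) ⊃ (Q ∧ (P ⊃ R)))) = 5/8 ⊃ 3/8 = 3/4
¬(((((P ⊃ Q) ∧ R) ⊃ (Q ∧ (Q ⊃ R))) ∧ ¬(P ∧ P)) ⊃ ((¬(P ∧ (R ∧ Q)) ⊃ (Q ∧ (Q ⊃ R))) ≡ ¬(((R ⊃ P) ⊃ R) ⊃ (Q ∧ (P ⊃ R))))) = ¬3/4 = 1/4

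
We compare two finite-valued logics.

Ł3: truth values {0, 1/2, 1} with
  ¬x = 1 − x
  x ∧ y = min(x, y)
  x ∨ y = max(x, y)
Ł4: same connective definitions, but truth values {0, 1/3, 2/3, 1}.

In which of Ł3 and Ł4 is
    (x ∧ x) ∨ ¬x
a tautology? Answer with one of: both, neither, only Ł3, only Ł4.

neither

In Ł3: at x = 1/2 the value is 1/2 — not a tautology.
In Ł4: at x = 1/3 the value is 2/3 — not a tautology.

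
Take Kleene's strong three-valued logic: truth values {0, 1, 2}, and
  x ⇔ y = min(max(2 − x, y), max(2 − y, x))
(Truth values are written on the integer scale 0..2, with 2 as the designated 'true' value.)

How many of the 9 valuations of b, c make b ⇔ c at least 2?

b = 0, c = 0 ↦ 2  ≥
b = 0, c = 1 ↦ 1  <
b = 0, c = 2 ↦ 0  <
b = 1, c = 0 ↦ 1  <
b = 1, c = 1 ↦ 1  <
b = 1, c = 2 ↦ 1  <
b = 2, c = 0 ↦ 0  <
b = 2, c = 1 ↦ 1  <
b = 2, c = 2 ↦ 2  ≥
So 2 of the 9 assignments meet the threshold.

2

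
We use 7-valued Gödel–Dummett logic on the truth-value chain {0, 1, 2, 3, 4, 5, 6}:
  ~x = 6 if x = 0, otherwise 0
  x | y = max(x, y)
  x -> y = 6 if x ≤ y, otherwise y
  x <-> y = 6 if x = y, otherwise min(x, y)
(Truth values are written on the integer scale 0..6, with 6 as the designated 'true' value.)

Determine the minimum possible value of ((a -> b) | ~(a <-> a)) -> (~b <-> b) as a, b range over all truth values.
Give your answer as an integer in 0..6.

0

Take a = 0, b = 0:
a -> b = 0 -> 0 = 6
a <-> a = 0 <-> 0 = 6
~(a <-> a) = ~6 = 0
(a -> b) | ~(a <-> a) = 6 | 0 = 6
~b = ~0 = 6
~b <-> b = 6 <-> 0 = 0
((a -> b) | ~(a <-> a)) -> (~b <-> b) = 6 -> 0 = 0
No assignment yields a value below 0, so this is the minimum.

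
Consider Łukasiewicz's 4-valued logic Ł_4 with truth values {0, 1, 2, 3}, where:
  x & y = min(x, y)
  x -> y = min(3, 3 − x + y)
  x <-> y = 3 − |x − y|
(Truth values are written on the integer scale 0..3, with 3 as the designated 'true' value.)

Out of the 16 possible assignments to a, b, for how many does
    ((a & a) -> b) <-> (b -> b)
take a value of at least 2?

a = 0, b = 0 ↦ 3  ≥
a = 0, b = 1 ↦ 3  ≥
a = 0, b = 2 ↦ 3  ≥
a = 0, b = 3 ↦ 3  ≥
a = 1, b = 0 ↦ 2  ≥
a = 1, b = 1 ↦ 3  ≥
a = 1, b = 2 ↦ 3  ≥
a = 1, b = 3 ↦ 3  ≥
a = 2, b = 0 ↦ 1  <
a = 2, b = 1 ↦ 2  ≥
a = 2, b = 2 ↦ 3  ≥
a = 2, b = 3 ↦ 3  ≥
a = 3, b = 0 ↦ 0  <
a = 3, b = 1 ↦ 1  <
a = 3, b = 2 ↦ 2  ≥
a = 3, b = 3 ↦ 3  ≥
So 13 of the 16 assignments meet the threshold.

13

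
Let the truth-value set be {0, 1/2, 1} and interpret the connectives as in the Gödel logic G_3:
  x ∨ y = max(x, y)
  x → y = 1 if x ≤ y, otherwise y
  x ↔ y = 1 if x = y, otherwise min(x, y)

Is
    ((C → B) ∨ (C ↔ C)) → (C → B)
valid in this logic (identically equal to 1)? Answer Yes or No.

No

Counterexample: take B = 0, C = 1/2.
C → B = 1/2 → 0 = 0
C ↔ C = 1/2 ↔ 1/2 = 1
(C → B) ∨ (C ↔ C) = 0 ∨ 1 = 1
((C → B) ∨ (C ↔ C)) → (C → B) = 1 → 0 = 0
This gives 0 ≠ 1.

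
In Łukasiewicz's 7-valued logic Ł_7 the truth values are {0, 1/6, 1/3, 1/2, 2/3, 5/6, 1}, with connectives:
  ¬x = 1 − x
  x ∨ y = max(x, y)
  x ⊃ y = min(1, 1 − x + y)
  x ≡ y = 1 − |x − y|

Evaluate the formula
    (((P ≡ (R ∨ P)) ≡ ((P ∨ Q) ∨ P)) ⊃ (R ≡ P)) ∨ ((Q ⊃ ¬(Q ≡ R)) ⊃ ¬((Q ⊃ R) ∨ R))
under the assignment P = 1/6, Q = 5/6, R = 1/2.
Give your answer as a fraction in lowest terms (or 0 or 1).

5/6

R ∨ P = 1/2 ∨ 1/6 = 1/2
P ≡ (R ∨ P) = 1/6 ≡ 1/2 = 2/3
P ∨ Q = 1/6 ∨ 5/6 = 5/6
(P ∨ Q) ∨ P = 5/6 ∨ 1/6 = 5/6
(P ≡ (R ∨ P)) ≡ ((P ∨ Q) ∨ P) = 2/3 ≡ 5/6 = 5/6
R ≡ P = 1/2 ≡ 1/6 = 2/3
((P ≡ (R ∨ P)) ≡ ((P ∨ Q) ∨ P)) ⊃ (R ≡ P) = 5/6 ⊃ 2/3 = 5/6
Q ≡ R = 5/6 ≡ 1/2 = 2/3
¬(Q ≡ R) = ¬2/3 = 1/3
Q ⊃ ¬(Q ≡ R) = 5/6 ⊃ 1/3 = 1/2
Q ⊃ R = 5/6 ⊃ 1/2 = 2/3
(Q ⊃ R) ∨ R = 2/3 ∨ 1/2 = 2/3
¬((Q ⊃ R) ∨ R) = ¬2/3 = 1/3
(Q ⊃ ¬(Q ≡ R)) ⊃ ¬((Q ⊃ R) ∨ R) = 1/2 ⊃ 1/3 = 5/6
(((P ≡ (R ∨ P)) ≡ ((P ∨ Q) ∨ P)) ⊃ (R ≡ P)) ∨ ((Q ⊃ ¬(Q ≡ R)) ⊃ ¬((Q ⊃ R) ∨ R)) = 5/6 ∨ 5/6 = 5/6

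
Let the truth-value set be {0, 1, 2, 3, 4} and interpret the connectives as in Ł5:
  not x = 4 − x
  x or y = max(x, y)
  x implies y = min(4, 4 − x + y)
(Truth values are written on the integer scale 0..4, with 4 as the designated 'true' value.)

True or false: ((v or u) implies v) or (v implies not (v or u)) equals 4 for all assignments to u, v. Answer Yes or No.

Counterexample: take u = 3, v = 2.
v or u = 2 or 3 = 3
(v or u) implies v = 3 implies 2 = 3
v or u = 2 or 3 = 3
not (v or u) = not 3 = 1
v implies not (v or u) = 2 implies 1 = 3
((v or u) implies v) or (v implies not (v or u)) = 3 or 3 = 3
This gives 3 ≠ 4.

No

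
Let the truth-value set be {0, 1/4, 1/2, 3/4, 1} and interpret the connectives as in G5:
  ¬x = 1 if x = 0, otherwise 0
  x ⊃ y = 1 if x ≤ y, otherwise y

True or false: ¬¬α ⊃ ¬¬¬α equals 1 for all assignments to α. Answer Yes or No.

Counterexample: take α = 1/4.
¬α = ¬1/4 = 0
¬¬α = ¬0 = 1
¬α = ¬1/4 = 0
¬¬α = ¬0 = 1
¬¬¬α = ¬1 = 0
¬¬α ⊃ ¬¬¬α = 1 ⊃ 0 = 0
This gives 0 ≠ 1.

No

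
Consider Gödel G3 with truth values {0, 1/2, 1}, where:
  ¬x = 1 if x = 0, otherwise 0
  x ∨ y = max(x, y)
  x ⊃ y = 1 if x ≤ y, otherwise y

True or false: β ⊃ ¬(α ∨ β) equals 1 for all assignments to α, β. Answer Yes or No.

Counterexample: take α = 0, β = 1/2.
α ∨ β = 0 ∨ 1/2 = 1/2
¬(α ∨ β) = ¬1/2 = 0
β ⊃ ¬(α ∨ β) = 1/2 ⊃ 0 = 0
This gives 0 ≠ 1.

No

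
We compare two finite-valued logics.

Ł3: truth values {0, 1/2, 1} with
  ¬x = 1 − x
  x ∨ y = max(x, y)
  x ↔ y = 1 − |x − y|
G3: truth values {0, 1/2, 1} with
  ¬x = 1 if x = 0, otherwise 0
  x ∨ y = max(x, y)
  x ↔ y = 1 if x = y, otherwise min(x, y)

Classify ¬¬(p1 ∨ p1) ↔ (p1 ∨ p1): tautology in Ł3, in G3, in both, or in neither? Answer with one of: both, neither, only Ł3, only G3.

only Ł3

In Ł3: every assignment gives 1 — tautology.
In G3: at p1 = 1/2 the value is 1/2 — not a tautology.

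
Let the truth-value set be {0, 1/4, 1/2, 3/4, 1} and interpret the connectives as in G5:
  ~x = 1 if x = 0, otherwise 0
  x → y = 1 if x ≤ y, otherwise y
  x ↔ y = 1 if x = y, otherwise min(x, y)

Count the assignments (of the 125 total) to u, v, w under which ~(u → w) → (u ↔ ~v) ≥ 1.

106

value 1: 106 assignments (counts)
value 3/4: 1 assignment
value 1/2: 1 assignment
value 1/4: 1 assignment
value 0: 16 assignments
So 106 of the 125 assignments meet the threshold.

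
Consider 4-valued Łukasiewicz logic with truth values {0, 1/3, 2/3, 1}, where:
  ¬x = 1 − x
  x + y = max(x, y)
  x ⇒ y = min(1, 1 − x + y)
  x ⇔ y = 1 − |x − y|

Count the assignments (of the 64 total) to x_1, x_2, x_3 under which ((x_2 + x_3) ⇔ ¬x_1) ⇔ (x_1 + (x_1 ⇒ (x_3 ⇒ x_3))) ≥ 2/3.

40

value 1: 16 assignments (counts)
value 2/3: 24 assignments (counts)
value 1/3: 16 assignments
value 0: 8 assignments
So 40 of the 64 assignments meet the threshold.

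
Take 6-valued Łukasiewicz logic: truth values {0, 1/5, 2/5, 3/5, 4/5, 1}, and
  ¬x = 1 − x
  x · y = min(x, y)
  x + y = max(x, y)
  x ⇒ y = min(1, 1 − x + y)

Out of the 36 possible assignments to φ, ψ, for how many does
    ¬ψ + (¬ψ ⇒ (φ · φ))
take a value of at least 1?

26

value 1: 26 assignments (counts)
value 4/5: 7 assignments
value 3/5: 3 assignments
So 26 of the 36 assignments meet the threshold.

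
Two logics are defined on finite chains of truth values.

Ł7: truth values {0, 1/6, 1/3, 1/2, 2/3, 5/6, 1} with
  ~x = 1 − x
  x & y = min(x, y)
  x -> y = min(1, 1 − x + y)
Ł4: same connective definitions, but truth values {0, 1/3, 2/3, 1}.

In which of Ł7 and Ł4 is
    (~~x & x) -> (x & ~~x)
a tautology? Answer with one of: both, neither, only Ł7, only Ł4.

both

In Ł7: every assignment gives 1 — tautology.
In Ł4: every assignment gives 1 — tautology.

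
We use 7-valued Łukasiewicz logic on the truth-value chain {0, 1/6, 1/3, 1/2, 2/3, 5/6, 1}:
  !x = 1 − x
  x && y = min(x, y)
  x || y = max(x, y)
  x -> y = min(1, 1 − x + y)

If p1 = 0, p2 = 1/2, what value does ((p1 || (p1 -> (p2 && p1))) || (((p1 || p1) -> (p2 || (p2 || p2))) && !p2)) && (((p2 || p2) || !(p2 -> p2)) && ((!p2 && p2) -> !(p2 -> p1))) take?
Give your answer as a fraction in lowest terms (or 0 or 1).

1/2

p2 && p1 = 1/2 && 0 = 0
p1 -> (p2 && p1) = 0 -> 0 = 1
p1 || (p1 -> (p2 && p1)) = 0 || 1 = 1
p1 || p1 = 0 || 0 = 0
p2 || p2 = 1/2 || 1/2 = 1/2
p2 || (p2 || p2) = 1/2 || 1/2 = 1/2
(p1 || p1) -> (p2 || (p2 || p2)) = 0 -> 1/2 = 1
!p2 = !1/2 = 1/2
((p1 || p1) -> (p2 || (p2 || p2))) && !p2 = 1 && 1/2 = 1/2
(p1 || (p1 -> (p2 && p1))) || (((p1 || p1) -> (p2 || (p2 || p2))) && !p2) = 1 || 1/2 = 1
p2 || p2 = 1/2 || 1/2 = 1/2
p2 -> p2 = 1/2 -> 1/2 = 1
!(p2 -> p2) = !1 = 0
(p2 || p2) || !(p2 -> p2) = 1/2 || 0 = 1/2
!p2 = !1/2 = 1/2
!p2 && p2 = 1/2 && 1/2 = 1/2
p2 -> p1 = 1/2 -> 0 = 1/2
!(p2 -> p1) = !1/2 = 1/2
(!p2 && p2) -> !(p2 -> p1) = 1/2 -> 1/2 = 1
((p2 || p2) || !(p2 -> p2)) && ((!p2 && p2) -> !(p2 -> p1)) = 1/2 && 1 = 1/2
((p1 || (p1 -> (p2 && p1))) || (((p1 || p1) -> (p2 || (p2 || p2))) && !p2)) && (((p2 || p2) || !(p2 -> p2)) && ((!p2 && p2) -> !(p2 -> p1))) = 1 && 1/2 = 1/2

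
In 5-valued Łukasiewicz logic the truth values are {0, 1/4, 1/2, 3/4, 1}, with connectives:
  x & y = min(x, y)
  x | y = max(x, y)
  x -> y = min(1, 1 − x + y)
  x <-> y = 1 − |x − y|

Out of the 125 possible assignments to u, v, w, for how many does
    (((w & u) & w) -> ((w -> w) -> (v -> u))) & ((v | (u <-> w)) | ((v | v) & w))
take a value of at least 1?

value 1: 45 assignments (counts)
value 3/4: 44 assignments
value 1/2: 24 assignments
value 1/4: 10 assignments
value 0: 2 assignments
So 45 of the 125 assignments meet the threshold.

45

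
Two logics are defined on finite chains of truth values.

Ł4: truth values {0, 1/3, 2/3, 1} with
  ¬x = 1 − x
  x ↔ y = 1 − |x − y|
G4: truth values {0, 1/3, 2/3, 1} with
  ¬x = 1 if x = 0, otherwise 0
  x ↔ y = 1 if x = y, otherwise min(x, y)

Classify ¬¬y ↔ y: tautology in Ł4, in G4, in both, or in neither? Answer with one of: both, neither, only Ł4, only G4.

only Ł4

In Ł4: every assignment gives 1 — tautology.
In G4: at y = 1/3 the value is 1/3 — not a tautology.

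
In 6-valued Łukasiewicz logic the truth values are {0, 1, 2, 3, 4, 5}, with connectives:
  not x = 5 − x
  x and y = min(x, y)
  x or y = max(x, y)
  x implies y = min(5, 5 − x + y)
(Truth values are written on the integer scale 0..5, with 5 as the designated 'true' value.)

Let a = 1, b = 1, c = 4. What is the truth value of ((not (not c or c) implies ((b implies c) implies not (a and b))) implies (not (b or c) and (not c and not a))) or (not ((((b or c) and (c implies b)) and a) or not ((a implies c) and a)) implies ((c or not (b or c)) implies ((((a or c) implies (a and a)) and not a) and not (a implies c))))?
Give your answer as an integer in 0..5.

5

not c = not 4 = 1
not c or c = 1 or 4 = 4
not (not c or c) = not 4 = 1
b implies c = 1 implies 4 = 5
a and b = 1 and 1 = 1
not (a and b) = not 1 = 4
(b implies c) implies not (a and b) = 5 implies 4 = 4
not (not c or c) implies ((b implies c) implies not (a and b)) = 1 implies 4 = 5
b or c = 1 or 4 = 4
not (b or c) = not 4 = 1
not c = not 4 = 1
not a = not 1 = 4
not c and not a = 1 and 4 = 1
not (b or c) and (not c and not a) = 1 and 1 = 1
(not (not c or c) implies ((b implies c) implies not (a and b))) implies (not (b or c) and (not c and not a)) = 5 implies 1 = 1
b or c = 1 or 4 = 4
c implies b = 4 implies 1 = 2
(b or c) and (c implies b) = 4 and 2 = 2
((b or c) and (c implies b)) and a = 2 and 1 = 1
a implies c = 1 implies 4 = 5
(a implies c) and a = 5 and 1 = 1
not ((a implies c) and a) = not 1 = 4
(((b or c) and (c implies b)) and a) or not ((a implies c) and a) = 1 or 4 = 4
not ((((b or c) and (c implies b)) and a) or not ((a implies c) and a)) = not 4 = 1
b or c = 1 or 4 = 4
not (b or c) = not 4 = 1
c or not (b or c) = 4 or 1 = 4
a or c = 1 or 4 = 4
a and a = 1 and 1 = 1
(a or c) implies (a and a) = 4 implies 1 = 2
not a = not 1 = 4
((a or c) implies (a and a)) and not a = 2 and 4 = 2
a implies c = 1 implies 4 = 5
not (a implies c) = not 5 = 0
(((a or c) implies (a and a)) and not a) and not (a implies c) = 2 and 0 = 0
(c or not (b or c)) implies ((((a or c) implies (a and a)) and not a) and not (a implies c)) = 4 implies 0 = 1
not ((((b or c) and (c implies b)) and a) or not ((a implies c) and a)) implies ((c or not (b or c)) implies ((((a or c) implies (a and a)) and not a) and not (a implies c))) = 1 implies 1 = 5
((not (not c or c) implies ((b implies c) implies not (a and b))) implies (not (b or c) and (not c and not a))) or (not ((((b or c) and (c implies b)) and a) or not ((a implies c) and a)) implies ((c or not (b or c)) implies ((((a or c) implies (a and a)) and not a) and not (a implies c)))) = 1 or 5 = 5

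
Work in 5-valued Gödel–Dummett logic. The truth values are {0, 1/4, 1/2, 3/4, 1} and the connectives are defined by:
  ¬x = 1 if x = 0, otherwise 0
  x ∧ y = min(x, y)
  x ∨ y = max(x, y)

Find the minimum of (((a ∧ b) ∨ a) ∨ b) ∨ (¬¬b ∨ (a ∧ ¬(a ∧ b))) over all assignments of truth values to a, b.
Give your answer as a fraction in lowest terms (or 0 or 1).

Take a = 0, b = 0:
a ∧ b = 0 ∧ 0 = 0
(a ∧ b) ∨ a = 0 ∨ 0 = 0
((a ∧ b) ∨ a) ∨ b = 0 ∨ 0 = 0
¬b = ¬0 = 1
¬¬b = ¬1 = 0
a ∧ b = 0 ∧ 0 = 0
¬(a ∧ b) = ¬0 = 1
a ∧ ¬(a ∧ b) = 0 ∧ 1 = 0
¬¬b ∨ (a ∧ ¬(a ∧ b)) = 0 ∨ 0 = 0
(((a ∧ b) ∨ a) ∨ b) ∨ (¬¬b ∨ (a ∧ ¬(a ∧ b))) = 0 ∨ 0 = 0
No assignment yields a value below 0, so this is the minimum.

0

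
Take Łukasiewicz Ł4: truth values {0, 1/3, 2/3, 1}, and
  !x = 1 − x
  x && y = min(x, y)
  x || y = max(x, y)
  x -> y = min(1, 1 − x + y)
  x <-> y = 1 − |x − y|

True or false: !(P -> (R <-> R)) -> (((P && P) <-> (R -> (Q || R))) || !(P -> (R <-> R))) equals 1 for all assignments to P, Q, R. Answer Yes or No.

At P = 1/3, Q = 1, R = 0, for instance:
R <-> R = 0 <-> 0 = 1
P -> (R <-> R) = 1/3 -> 1 = 1
!(P -> (R <-> R)) = !1 = 0
P && P = 1/3 && 1/3 = 1/3
Q || R = 1 || 0 = 1
R -> (Q || R) = 0 -> 1 = 1
(P && P) <-> (R -> (Q || R)) = 1/3 <-> 1 = 1/3
((P && P) <-> (R -> (Q || R))) || !(P -> (R <-> R)) = 1/3 || 0 = 1/3
!(P -> (R <-> R)) -> (((P && P) <-> (R -> (Q || R))) || !(P -> (R <-> R))) = 0 -> 1/3 = 1
and checking the remaining 63 assignments likewise gives ≥ 1 in every case.

Yes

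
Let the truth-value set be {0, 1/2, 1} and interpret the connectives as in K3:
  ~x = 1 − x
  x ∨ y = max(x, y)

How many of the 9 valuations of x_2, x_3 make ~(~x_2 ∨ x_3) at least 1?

1

x_2 = 0, x_3 = 0 ↦ 0  <
x_2 = 0, x_3 = 1/2 ↦ 0  <
x_2 = 0, x_3 = 1 ↦ 0  <
x_2 = 1/2, x_3 = 0 ↦ 1/2  <
x_2 = 1/2, x_3 = 1/2 ↦ 1/2  <
x_2 = 1/2, x_3 = 1 ↦ 0  <
x_2 = 1, x_3 = 0 ↦ 1  ≥
x_2 = 1, x_3 = 1/2 ↦ 1/2  <
x_2 = 1, x_3 = 1 ↦ 0  <
So 1 of the 9 assignments meets the threshold.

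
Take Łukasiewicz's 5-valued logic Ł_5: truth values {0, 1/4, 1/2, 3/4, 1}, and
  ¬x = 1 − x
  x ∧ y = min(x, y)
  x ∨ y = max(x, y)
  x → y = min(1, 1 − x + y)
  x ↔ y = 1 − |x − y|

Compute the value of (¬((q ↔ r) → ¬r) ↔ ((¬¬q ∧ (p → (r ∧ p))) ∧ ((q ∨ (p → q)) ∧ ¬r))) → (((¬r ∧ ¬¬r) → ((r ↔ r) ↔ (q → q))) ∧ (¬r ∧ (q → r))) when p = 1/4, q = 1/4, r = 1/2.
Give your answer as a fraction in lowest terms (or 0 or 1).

q ↔ r = 1/4 ↔ 1/2 = 3/4
¬r = ¬1/2 = 1/2
(q ↔ r) → ¬r = 3/4 → 1/2 = 3/4
¬((q ↔ r) → ¬r) = ¬3/4 = 1/4
¬q = ¬1/4 = 3/4
¬¬q = ¬3/4 = 1/4
r ∧ p = 1/2 ∧ 1/4 = 1/4
p → (r ∧ p) = 1/4 → 1/4 = 1
¬¬q ∧ (p → (r ∧ p)) = 1/4 ∧ 1 = 1/4
p → q = 1/4 → 1/4 = 1
q ∨ (p → q) = 1/4 ∨ 1 = 1
¬r = ¬1/2 = 1/2
(q ∨ (p → q)) ∧ ¬r = 1 ∧ 1/2 = 1/2
(¬¬q ∧ (p → (r ∧ p))) ∧ ((q ∨ (p → q)) ∧ ¬r) = 1/4 ∧ 1/2 = 1/4
¬((q ↔ r) → ¬r) ↔ ((¬¬q ∧ (p → (r ∧ p))) ∧ ((q ∨ (p → q)) ∧ ¬r)) = 1/4 ↔ 1/4 = 1
¬r = ¬1/2 = 1/2
¬r = ¬1/2 = 1/2
¬¬r = ¬1/2 = 1/2
¬r ∧ ¬¬r = 1/2 ∧ 1/2 = 1/2
r ↔ r = 1/2 ↔ 1/2 = 1
q → q = 1/4 → 1/4 = 1
(r ↔ r) ↔ (q → q) = 1 ↔ 1 = 1
(¬r ∧ ¬¬r) → ((r ↔ r) ↔ (q → q)) = 1/2 → 1 = 1
¬r = ¬1/2 = 1/2
q → r = 1/4 → 1/2 = 1
¬r ∧ (q → r) = 1/2 ∧ 1 = 1/2
((¬r ∧ ¬¬r) → ((r ↔ r) ↔ (q → q))) ∧ (¬r ∧ (q → r)) = 1 ∧ 1/2 = 1/2
(¬((q ↔ r) → ¬r) ↔ ((¬¬q ∧ (p → (r ∧ p))) ∧ ((q ∨ (p → q)) ∧ ¬r))) → (((¬r ∧ ¬¬r) → ((r ↔ r) ↔ (q → q))) ∧ (¬r ∧ (q → r))) = 1 → 1/2 = 1/2

1/2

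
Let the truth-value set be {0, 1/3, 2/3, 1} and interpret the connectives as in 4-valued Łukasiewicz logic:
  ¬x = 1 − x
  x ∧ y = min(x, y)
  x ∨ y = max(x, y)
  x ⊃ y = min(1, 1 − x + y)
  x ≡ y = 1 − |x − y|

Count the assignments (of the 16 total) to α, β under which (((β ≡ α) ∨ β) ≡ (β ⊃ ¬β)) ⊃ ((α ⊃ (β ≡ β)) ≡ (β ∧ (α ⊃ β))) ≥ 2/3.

13

α = 0, β = 0 ↦ 0  <
α = 0, β = 1/3 ↦ 2/3  ≥
α = 0, β = 2/3 ↦ 2/3  ≥
α = 0, β = 1 ↦ 1  ≥
α = 1/3, β = 0 ↦ 1/3  <
α = 1/3, β = 1/3 ↦ 1/3  <
α = 1/3, β = 2/3 ↦ 2/3  ≥
α = 1/3, β = 1 ↦ 1  ≥
α = 2/3, β = 0 ↦ 2/3  ≥
α = 2/3, β = 1/3 ↦ 2/3  ≥
α = 2/3, β = 2/3 ↦ 1  ≥
α = 2/3, β = 1 ↦ 1  ≥
α = 1, β = 0 ↦ 1  ≥
α = 1, β = 1/3 ↦ 1  ≥
α = 1, β = 2/3 ↦ 2/3  ≥
α = 1, β = 1 ↦ 1  ≥
So 13 of the 16 assignments meet the threshold.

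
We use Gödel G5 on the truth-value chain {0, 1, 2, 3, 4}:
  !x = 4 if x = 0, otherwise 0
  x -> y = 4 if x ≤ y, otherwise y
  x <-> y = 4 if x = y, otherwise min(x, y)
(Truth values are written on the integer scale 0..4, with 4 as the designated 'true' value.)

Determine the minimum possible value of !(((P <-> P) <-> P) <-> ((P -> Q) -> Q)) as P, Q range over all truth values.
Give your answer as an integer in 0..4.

Take P = 0, Q = 0:
P <-> P = 0 <-> 0 = 4
(P <-> P) <-> P = 4 <-> 0 = 0
P -> Q = 0 -> 0 = 4
(P -> Q) -> Q = 4 -> 0 = 0
((P <-> P) <-> P) <-> ((P -> Q) -> Q) = 0 <-> 0 = 4
!(((P <-> P) <-> P) <-> ((P -> Q) -> Q)) = !4 = 0
No assignment yields a value below 0, so this is the minimum.

0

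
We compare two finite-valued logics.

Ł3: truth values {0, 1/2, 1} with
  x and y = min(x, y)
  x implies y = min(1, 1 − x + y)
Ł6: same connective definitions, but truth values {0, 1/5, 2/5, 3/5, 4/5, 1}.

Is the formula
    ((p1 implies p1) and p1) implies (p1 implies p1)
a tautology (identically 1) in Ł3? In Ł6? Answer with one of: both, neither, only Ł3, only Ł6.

both

In Ł3: every assignment gives 1 — tautology.
In Ł6: every assignment gives 1 — tautology.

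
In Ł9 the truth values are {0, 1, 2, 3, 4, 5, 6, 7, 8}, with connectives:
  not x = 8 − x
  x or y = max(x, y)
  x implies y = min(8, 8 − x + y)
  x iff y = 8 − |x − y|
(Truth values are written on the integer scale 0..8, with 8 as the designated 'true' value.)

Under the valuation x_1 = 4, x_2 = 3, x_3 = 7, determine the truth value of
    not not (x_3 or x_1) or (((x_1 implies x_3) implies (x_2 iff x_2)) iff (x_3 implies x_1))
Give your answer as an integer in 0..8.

x_3 or x_1 = 7 or 4 = 7
not (x_3 or x_1) = not 7 = 1
not not (x_3 or x_1) = not 1 = 7
x_1 implies x_3 = 4 implies 7 = 8
x_2 iff x_2 = 3 iff 3 = 8
(x_1 implies x_3) implies (x_2 iff x_2) = 8 implies 8 = 8
x_3 implies x_1 = 7 implies 4 = 5
((x_1 implies x_3) implies (x_2 iff x_2)) iff (x_3 implies x_1) = 8 iff 5 = 5
not not (x_3 or x_1) or (((x_1 implies x_3) implies (x_2 iff x_2)) iff (x_3 implies x_1)) = 7 or 5 = 7

7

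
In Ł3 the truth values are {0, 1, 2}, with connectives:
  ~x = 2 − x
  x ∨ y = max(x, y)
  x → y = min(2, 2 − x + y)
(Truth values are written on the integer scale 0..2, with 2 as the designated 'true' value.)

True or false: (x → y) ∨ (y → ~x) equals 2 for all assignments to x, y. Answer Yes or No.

Counterexample: take x = 2, y = 1.
x → y = 2 → 1 = 1
~x = ~2 = 0
y → ~x = 1 → 0 = 1
(x → y) ∨ (y → ~x) = 1 ∨ 1 = 1
This gives 1 ≠ 2.

No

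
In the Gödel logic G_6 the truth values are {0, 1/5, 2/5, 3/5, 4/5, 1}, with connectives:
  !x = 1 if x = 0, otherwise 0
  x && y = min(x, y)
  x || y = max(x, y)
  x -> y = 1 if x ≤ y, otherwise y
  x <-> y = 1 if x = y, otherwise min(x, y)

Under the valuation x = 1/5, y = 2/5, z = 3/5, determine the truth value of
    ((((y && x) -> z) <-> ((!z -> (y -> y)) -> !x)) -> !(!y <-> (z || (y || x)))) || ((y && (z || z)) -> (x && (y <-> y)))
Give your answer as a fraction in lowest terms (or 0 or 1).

y && x = 2/5 && 1/5 = 1/5
(y && x) -> z = 1/5 -> 3/5 = 1
!z = !3/5 = 0
y -> y = 2/5 -> 2/5 = 1
!z -> (y -> y) = 0 -> 1 = 1
!x = !1/5 = 0
(!z -> (y -> y)) -> !x = 1 -> 0 = 0
((y && x) -> z) <-> ((!z -> (y -> y)) -> !x) = 1 <-> 0 = 0
!y = !2/5 = 0
y || x = 2/5 || 1/5 = 2/5
z || (y || x) = 3/5 || 2/5 = 3/5
!y <-> (z || (y || x)) = 0 <-> 3/5 = 0
!(!y <-> (z || (y || x))) = !0 = 1
(((y && x) -> z) <-> ((!z -> (y -> y)) -> !x)) -> !(!y <-> (z || (y || x))) = 0 -> 1 = 1
z || z = 3/5 || 3/5 = 3/5
y && (z || z) = 2/5 && 3/5 = 2/5
y <-> y = 2/5 <-> 2/5 = 1
x && (y <-> y) = 1/5 && 1 = 1/5
(y && (z || z)) -> (x && (y <-> y)) = 2/5 -> 1/5 = 1/5
((((y && x) -> z) <-> ((!z -> (y -> y)) -> !x)) -> !(!y <-> (z || (y || x)))) || ((y && (z || z)) -> (x && (y <-> y))) = 1 || 1/5 = 1

1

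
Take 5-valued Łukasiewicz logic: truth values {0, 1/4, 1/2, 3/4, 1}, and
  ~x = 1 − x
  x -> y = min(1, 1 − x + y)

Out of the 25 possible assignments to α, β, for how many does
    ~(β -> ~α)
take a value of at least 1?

1

value 1: 1 assignment (counts)
value 3/4: 2 assignments
value 1/2: 3 assignments
value 1/4: 4 assignments
value 0: 15 assignments
So 1 of the 25 assignments meets the threshold.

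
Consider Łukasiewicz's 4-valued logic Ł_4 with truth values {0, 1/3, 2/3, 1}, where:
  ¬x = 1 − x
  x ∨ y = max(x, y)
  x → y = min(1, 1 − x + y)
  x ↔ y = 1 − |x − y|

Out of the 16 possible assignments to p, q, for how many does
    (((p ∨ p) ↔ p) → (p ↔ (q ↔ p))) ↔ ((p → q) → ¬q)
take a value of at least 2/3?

p = 0, q = 0 ↦ 0  <
p = 0, q = 1/3 ↦ 2/3  ≥
p = 0, q = 2/3 ↦ 2/3  ≥
p = 0, q = 1 ↦ 0  <
p = 1/3, q = 0 ↦ 2/3  ≥
p = 1/3, q = 1/3 ↦ 2/3  ≥
p = 1/3, q = 2/3 ↦ 2/3  ≥
p = 1/3, q = 1 ↦ 0  <
p = 2/3, q = 0 ↦ 2/3  ≥
p = 2/3, q = 1/3 ↦ 1  ≥
p = 2/3, q = 2/3 ↦ 2/3  ≥
p = 2/3, q = 1 ↦ 0  <
p = 1, q = 0 ↦ 0  <
p = 1, q = 1/3 ↦ 1/3  <
p = 1, q = 2/3 ↦ 1  ≥
p = 1, q = 1 ↦ 0  <
So 9 of the 16 assignments meet the threshold.

9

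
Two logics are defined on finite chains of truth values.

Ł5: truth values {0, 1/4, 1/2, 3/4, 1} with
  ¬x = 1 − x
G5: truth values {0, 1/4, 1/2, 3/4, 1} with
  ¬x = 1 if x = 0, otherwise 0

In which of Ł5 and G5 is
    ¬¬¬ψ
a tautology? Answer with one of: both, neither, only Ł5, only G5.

neither

In Ł5: at ψ = 1/4 the value is 3/4 — not a tautology.
In G5: at ψ = 1/4 the value is 0 — not a tautology.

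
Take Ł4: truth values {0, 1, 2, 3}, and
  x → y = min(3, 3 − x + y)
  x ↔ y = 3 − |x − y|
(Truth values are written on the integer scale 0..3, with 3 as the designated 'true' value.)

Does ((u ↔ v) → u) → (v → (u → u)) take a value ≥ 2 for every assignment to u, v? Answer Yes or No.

Yes

u = 0, v = 0 ↦ 3
u = 0, v = 1 ↦ 3
u = 0, v = 2 ↦ 3
u = 0, v = 3 ↦ 3
u = 1, v = 0 ↦ 3
u = 1, v = 1 ↦ 3
u = 1, v = 2 ↦ 3
u = 1, v = 3 ↦ 3
u = 2, v = 0 ↦ 3
u = 2, v = 1 ↦ 3
u = 2, v = 2 ↦ 3
u = 2, v = 3 ↦ 3
u = 3, v = 0 ↦ 3
u = 3, v = 1 ↦ 3
u = 3, v = 2 ↦ 3
u = 3, v = 3 ↦ 3
Every assignment gives a value ≥ 2.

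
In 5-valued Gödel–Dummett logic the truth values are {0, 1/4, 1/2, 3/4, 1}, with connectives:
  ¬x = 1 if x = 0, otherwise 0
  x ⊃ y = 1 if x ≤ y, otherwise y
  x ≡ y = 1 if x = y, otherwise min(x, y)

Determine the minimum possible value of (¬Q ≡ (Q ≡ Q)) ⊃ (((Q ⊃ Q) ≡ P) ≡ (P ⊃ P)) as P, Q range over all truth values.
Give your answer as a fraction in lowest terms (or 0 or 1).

Take P = 0, Q = 0:
¬Q = ¬0 = 1
Q ≡ Q = 0 ≡ 0 = 1
¬Q ≡ (Q ≡ Q) = 1 ≡ 1 = 1
Q ⊃ Q = 0 ⊃ 0 = 1
(Q ⊃ Q) ≡ P = 1 ≡ 0 = 0
P ⊃ P = 0 ⊃ 0 = 1
((Q ⊃ Q) ≡ P) ≡ (P ⊃ P) = 0 ≡ 1 = 0
(¬Q ≡ (Q ≡ Q)) ⊃ (((Q ⊃ Q) ≡ P) ≡ (P ⊃ P)) = 1 ⊃ 0 = 0
No assignment yields a value below 0, so this is the minimum.

0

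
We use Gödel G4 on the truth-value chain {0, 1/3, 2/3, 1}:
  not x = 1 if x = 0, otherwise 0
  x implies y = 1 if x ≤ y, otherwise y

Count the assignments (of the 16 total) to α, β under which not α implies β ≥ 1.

13

α = 0, β = 0 ↦ 0  <
α = 0, β = 1/3 ↦ 1/3  <
α = 0, β = 2/3 ↦ 2/3  <
α = 0, β = 1 ↦ 1  ≥
α = 1/3, β = 0 ↦ 1  ≥
α = 1/3, β = 1/3 ↦ 1  ≥
α = 1/3, β = 2/3 ↦ 1  ≥
α = 1/3, β = 1 ↦ 1  ≥
α = 2/3, β = 0 ↦ 1  ≥
α = 2/3, β = 1/3 ↦ 1  ≥
α = 2/3, β = 2/3 ↦ 1  ≥
α = 2/3, β = 1 ↦ 1  ≥
α = 1, β = 0 ↦ 1  ≥
α = 1, β = 1/3 ↦ 1  ≥
α = 1, β = 2/3 ↦ 1  ≥
α = 1, β = 1 ↦ 1  ≥
So 13 of the 16 assignments meet the threshold.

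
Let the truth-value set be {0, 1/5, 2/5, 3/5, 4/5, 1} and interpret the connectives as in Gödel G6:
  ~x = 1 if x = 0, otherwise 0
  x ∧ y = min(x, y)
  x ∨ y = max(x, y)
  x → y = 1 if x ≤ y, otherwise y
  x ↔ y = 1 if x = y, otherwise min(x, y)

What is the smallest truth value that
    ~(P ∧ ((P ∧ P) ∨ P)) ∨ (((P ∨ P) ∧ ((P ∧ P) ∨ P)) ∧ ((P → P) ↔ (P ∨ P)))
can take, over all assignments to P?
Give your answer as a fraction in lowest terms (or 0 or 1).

Take P = 1/5:
P ∧ P = 1/5 ∧ 1/5 = 1/5
(P ∧ P) ∨ P = 1/5 ∨ 1/5 = 1/5
P ∧ ((P ∧ P) ∨ P) = 1/5 ∧ 1/5 = 1/5
~(P ∧ ((P ∧ P) ∨ P)) = ~1/5 = 0
P ∨ P = 1/5 ∨ 1/5 = 1/5
P ∧ P = 1/5 ∧ 1/5 = 1/5
(P ∧ P) ∨ P = 1/5 ∨ 1/5 = 1/5
(P ∨ P) ∧ ((P ∧ P) ∨ P) = 1/5 ∧ 1/5 = 1/5
P → P = 1/5 → 1/5 = 1
P ∨ P = 1/5 ∨ 1/5 = 1/5
(P → P) ↔ (P ∨ P) = 1 ↔ 1/5 = 1/5
((P ∨ P) ∧ ((P ∧ P) ∨ P)) ∧ ((P → P) ↔ (P ∨ P)) = 1/5 ∧ 1/5 = 1/5
~(P ∧ ((P ∧ P) ∨ P)) ∨ (((P ∨ P) ∧ ((P ∧ P) ∨ P)) ∧ ((P → P) ↔ (P ∨ P))) = 0 ∨ 1/5 = 1/5
No assignment yields a value below 1/5, so this is the minimum.

1/5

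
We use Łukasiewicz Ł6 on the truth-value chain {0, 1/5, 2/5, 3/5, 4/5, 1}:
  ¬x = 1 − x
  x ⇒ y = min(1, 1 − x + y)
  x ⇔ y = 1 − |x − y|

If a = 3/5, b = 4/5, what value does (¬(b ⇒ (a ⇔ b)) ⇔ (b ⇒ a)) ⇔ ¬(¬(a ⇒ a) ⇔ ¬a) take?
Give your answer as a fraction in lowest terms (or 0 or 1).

a ⇔ b = 3/5 ⇔ 4/5 = 4/5
b ⇒ (a ⇔ b) = 4/5 ⇒ 4/5 = 1
¬(b ⇒ (a ⇔ b)) = ¬1 = 0
b ⇒ a = 4/5 ⇒ 3/5 = 4/5
¬(b ⇒ (a ⇔ b)) ⇔ (b ⇒ a) = 0 ⇔ 4/5 = 1/5
a ⇒ a = 3/5 ⇒ 3/5 = 1
¬(a ⇒ a) = ¬1 = 0
¬a = ¬3/5 = 2/5
¬(a ⇒ a) ⇔ ¬a = 0 ⇔ 2/5 = 3/5
¬(¬(a ⇒ a) ⇔ ¬a) = ¬3/5 = 2/5
(¬(b ⇒ (a ⇔ b)) ⇔ (b ⇒ a)) ⇔ ¬(¬(a ⇒ a) ⇔ ¬a) = 1/5 ⇔ 2/5 = 4/5

4/5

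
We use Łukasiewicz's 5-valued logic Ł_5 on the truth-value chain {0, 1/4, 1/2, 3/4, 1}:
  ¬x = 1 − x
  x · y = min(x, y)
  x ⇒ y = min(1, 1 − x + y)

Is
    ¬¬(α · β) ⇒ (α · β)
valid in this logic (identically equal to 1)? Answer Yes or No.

Yes

At α = 3/4, β = 3/4, for instance:
α · β = 3/4 · 3/4 = 3/4
¬(α · β) = ¬3/4 = 1/4
¬¬(α · β) = ¬1/4 = 3/4
¬¬(α · β) ⇒ (α · β) = 3/4 ⇒ 3/4 = 1
and checking the remaining 24 assignments likewise gives ≥ 1 in every case.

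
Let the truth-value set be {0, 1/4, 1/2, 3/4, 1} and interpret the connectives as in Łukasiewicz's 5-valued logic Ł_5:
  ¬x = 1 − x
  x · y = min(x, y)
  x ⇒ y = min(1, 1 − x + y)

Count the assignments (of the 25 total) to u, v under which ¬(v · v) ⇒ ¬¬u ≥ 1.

15

value 1: 15 assignments (counts)
value 3/4: 4 assignments
value 1/2: 3 assignments
value 1/4: 2 assignments
value 0: 1 assignment
So 15 of the 25 assignments meet the threshold.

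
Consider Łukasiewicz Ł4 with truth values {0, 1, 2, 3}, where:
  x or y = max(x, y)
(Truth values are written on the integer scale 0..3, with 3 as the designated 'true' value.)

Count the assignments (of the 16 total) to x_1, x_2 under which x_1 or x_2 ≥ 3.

7

x_1 = 0, x_2 = 0 ↦ 0  <
x_1 = 0, x_2 = 1 ↦ 1  <
x_1 = 0, x_2 = 2 ↦ 2  <
x_1 = 0, x_2 = 3 ↦ 3  ≥
x_1 = 1, x_2 = 0 ↦ 1  <
x_1 = 1, x_2 = 1 ↦ 1  <
x_1 = 1, x_2 = 2 ↦ 2  <
x_1 = 1, x_2 = 3 ↦ 3  ≥
x_1 = 2, x_2 = 0 ↦ 2  <
x_1 = 2, x_2 = 1 ↦ 2  <
x_1 = 2, x_2 = 2 ↦ 2  <
x_1 = 2, x_2 = 3 ↦ 3  ≥
x_1 = 3, x_2 = 0 ↦ 3  ≥
x_1 = 3, x_2 = 1 ↦ 3  ≥
x_1 = 3, x_2 = 2 ↦ 3  ≥
x_1 = 3, x_2 = 3 ↦ 3  ≥
So 7 of the 16 assignments meet the threshold.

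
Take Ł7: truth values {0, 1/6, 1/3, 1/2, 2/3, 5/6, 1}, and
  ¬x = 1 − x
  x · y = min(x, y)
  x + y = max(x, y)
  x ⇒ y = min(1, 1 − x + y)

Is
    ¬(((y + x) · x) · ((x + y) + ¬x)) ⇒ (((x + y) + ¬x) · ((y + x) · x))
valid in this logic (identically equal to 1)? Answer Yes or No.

No

Counterexample: take x = 0, y = 0.
y + x = 0 + 0 = 0
(y + x) · x = 0 · 0 = 0
x + y = 0 + 0 = 0
¬x = ¬0 = 1
(x + y) + ¬x = 0 + 1 = 1
((y + x) · x) · ((x + y) + ¬x) = 0 · 1 = 0
¬(((y + x) · x) · ((x + y) + ¬x)) = ¬0 = 1
((x + y) + ¬x) · ((y + x) · x) = 1 · 0 = 0
¬(((y + x) · x) · ((x + y) + ¬x)) ⇒ (((x + y) + ¬x) · ((y + x) · x)) = 1 ⇒ 0 = 0
This gives 0 ≠ 1.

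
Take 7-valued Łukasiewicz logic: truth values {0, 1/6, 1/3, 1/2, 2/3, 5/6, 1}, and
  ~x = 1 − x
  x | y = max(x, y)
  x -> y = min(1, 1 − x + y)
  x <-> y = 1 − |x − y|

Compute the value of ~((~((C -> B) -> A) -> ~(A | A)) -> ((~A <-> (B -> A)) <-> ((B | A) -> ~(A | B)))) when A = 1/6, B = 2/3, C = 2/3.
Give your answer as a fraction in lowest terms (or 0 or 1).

C -> B = 2/3 -> 2/3 = 1
(C -> B) -> A = 1 -> 1/6 = 1/6
~((C -> B) -> A) = ~1/6 = 5/6
A | A = 1/6 | 1/6 = 1/6
~(A | A) = ~1/6 = 5/6
~((C -> B) -> A) -> ~(A | A) = 5/6 -> 5/6 = 1
~A = ~1/6 = 5/6
B -> A = 2/3 -> 1/6 = 1/2
~A <-> (B -> A) = 5/6 <-> 1/2 = 2/3
B | A = 2/3 | 1/6 = 2/3
A | B = 1/6 | 2/3 = 2/3
~(A | B) = ~2/3 = 1/3
(B | A) -> ~(A | B) = 2/3 -> 1/3 = 2/3
(~A <-> (B -> A)) <-> ((B | A) -> ~(A | B)) = 2/3 <-> 2/3 = 1
(~((C -> B) -> A) -> ~(A | A)) -> ((~A <-> (B -> A)) <-> ((B | A) -> ~(A | B))) = 1 -> 1 = 1
~((~((C -> B) -> A) -> ~(A | A)) -> ((~A <-> (B -> A)) <-> ((B | A) -> ~(A | B)))) = ~1 = 0

0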